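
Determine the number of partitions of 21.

792

A full systematic count gives 792.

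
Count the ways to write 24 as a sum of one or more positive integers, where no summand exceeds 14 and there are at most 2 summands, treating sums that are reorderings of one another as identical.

3

They are:
14,10
13,11
12,12
That's 3 in total.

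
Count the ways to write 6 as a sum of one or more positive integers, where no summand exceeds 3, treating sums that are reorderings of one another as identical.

The partitions of 6 that satisfy the conditions:
3+3
3+2+1
3+1+1+1
2+2+2
2+2+1+1
2+1+1+1+1
1+1+1+1+1+1

7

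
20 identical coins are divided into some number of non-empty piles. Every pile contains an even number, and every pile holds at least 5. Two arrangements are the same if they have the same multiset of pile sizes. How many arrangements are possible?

Listing the qualifying partitions of 20:
20
6,14
8,12
10,10
6,6,8

5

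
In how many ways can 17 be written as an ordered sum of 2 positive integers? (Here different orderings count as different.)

16

By stars and bars with positive parts, the count is C(16,1) = 16.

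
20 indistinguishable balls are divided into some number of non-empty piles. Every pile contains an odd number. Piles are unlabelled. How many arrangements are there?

64

A partial list (first 12 by largest part):
19 + 1
17 + 3
17 + 1 + 1 + 1
15 + 5
15 + 3 + 1 + 1
15 + 1 + 1 + 1 + 1 + 1
13 + 7
13 + 5 + 1 + 1
13 + 3 + 3 + 1
13 + 3 + 1 + 1 + 1 + 1
13 + 1 + 1 + 1 + 1 + 1 + 1 + 1
11 + 9
…and 52 more, for 64 total.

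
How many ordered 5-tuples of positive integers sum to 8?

35

By stars and bars with positive parts, the count is C(7,4) = 35.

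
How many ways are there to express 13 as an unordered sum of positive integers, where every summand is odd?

18

Enumerating:
13
11,1,1
9,3,1
9,1,1,1,1
7,5,1
7,3,3
7,3,1,1,1
7,1,1,1,1,1,1
5,5,3
5,5,1,1,1
5,3,3,1,1
5,3,1,1,1,1,1
5,1,1,1,1,1,1,1,1
3,3,3,3,1
3,3,3,1,1,1,1
3,3,1,1,1,1,1,1,1
3,1,1,1,1,1,1,1,1,1,1
1,1,1,1,1,1,1,1,1,1,1,1,1
Counting gives 18.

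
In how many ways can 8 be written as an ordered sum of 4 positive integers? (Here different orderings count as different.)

35

Equivalently, choose which 3 of the 7 gaps become plus signs: C(7,3) = 35.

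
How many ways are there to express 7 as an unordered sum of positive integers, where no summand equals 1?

Listing the qualifying partitions of 7:
7
5 + 2
4 + 3
3 + 2 + 2
Counting gives 4.

4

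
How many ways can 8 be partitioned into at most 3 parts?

Enumerating:
8
7+1
6+2
6+1+1
5+3
5+2+1
4+4
4+3+1
4+2+2
3+3+2
That's 10 in total.

10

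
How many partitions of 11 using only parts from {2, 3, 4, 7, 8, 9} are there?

Listing the qualifying partitions of 11:
9+2
8+3
7+4
7+2+2
4+4+3
4+3+2+2
3+3+3+2
3+2+2+2+2

8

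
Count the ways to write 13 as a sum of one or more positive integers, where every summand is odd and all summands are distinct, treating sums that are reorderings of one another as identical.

The partitions of 13 that satisfy the conditions:
13
1 + 3 + 9
1 + 5 + 7
That's 3 in total.

3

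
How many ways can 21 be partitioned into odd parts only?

Counting exhaustively, 76 partitions satisfy the conditions.

76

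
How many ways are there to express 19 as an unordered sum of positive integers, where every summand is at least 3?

39

A partial list (first 12 by largest part):
19
16 + 3
15 + 4
14 + 5
13 + 6
13 + 3 + 3
12 + 7
12 + 4 + 3
11 + 8
11 + 5 + 3
11 + 4 + 4
10 + 9
…and 27 more, for 39 total.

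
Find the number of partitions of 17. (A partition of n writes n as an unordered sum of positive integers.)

Enumerating by decreasing first part gives 297 partitions in all.

297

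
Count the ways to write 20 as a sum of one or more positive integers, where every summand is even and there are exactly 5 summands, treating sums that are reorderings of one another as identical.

7

They are:
12+2+2+2+2
10+4+2+2+2
8+6+2+2+2
8+4+4+2+2
6+6+4+2+2
6+4+4+4+2
4+4+4+4+4
That's 7 in total.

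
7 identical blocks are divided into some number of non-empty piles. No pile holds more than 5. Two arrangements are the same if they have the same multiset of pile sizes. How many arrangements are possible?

13

They are:
5, 2
5, 1, 1
4, 3
4, 2, 1
4, 1, 1, 1
3, 3, 1
3, 2, 2
3, 2, 1, 1
3, 1, 1, 1, 1
2, 2, 2, 1
2, 2, 1, 1, 1
2, 1, 1, 1, 1, 1
1, 1, 1, 1, 1, 1, 1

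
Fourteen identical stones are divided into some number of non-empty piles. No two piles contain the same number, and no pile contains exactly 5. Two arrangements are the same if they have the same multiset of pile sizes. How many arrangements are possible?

16

Listing the qualifying partitions of 14:
14
13,1
12,2
11,3
11,2,1
10,4
10,3,1
9,4,1
9,3,2
8,6
8,4,2
8,3,2,1
7,6,1
7,4,3
7,4,2,1
6,4,3,1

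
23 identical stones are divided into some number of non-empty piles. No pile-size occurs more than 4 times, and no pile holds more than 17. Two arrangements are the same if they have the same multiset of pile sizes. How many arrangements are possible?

751

There are 751 such partitions.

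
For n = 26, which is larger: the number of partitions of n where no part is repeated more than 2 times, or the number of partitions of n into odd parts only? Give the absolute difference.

452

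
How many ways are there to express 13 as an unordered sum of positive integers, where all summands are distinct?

18

They are:
13
12,1
11,2
10,3
10,2,1
9,4
9,3,1
8,5
8,4,1
8,3,2
7,6
7,5,1
7,4,2
7,3,2,1
6,5,2
6,4,3
6,4,2,1
5,4,3,1
Counting gives 18.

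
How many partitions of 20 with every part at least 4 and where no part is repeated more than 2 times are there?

21

Listing the qualifying partitions of 20:
20
4, 16
5, 15
6, 14
7, 13
8, 12
4, 4, 12
9, 11
4, 5, 11
10, 10
4, 6, 10
5, 5, 10
4, 7, 9
5, 6, 9
4, 8, 8
5, 7, 8
6, 6, 8
6, 7, 7
4, 4, 5, 7
4, 4, 6, 6
4, 5, 5, 6
Counting gives 21.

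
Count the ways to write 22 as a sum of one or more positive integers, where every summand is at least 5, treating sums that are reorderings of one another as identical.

They are:
22
17,5
16,6
15,7
14,8
13,9
12,10
12,5,5
11,11
11,6,5
10,7,5
10,6,6
9,8,5
9,7,6
8,8,6
8,7,7
7,5,5,5
6,6,5,5

18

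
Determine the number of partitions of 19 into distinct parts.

54

A partial list (first 12 by largest part):
19
18,1
17,2
16,3
16,2,1
15,4
15,3,1
14,5
14,4,1
14,3,2
13,6
13,5,1
…and 42 more, for 54 total.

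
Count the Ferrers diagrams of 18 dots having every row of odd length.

A partial list (first 12 by largest part):
1+17
3+15
1+1+1+15
5+13
1+1+3+13
1+1+1+1+1+13
7+11
1+1+5+11
1+3+3+11
1+1+1+1+3+11
1+1+1+1+1+1+1+11
9+9
…and 34 more, for 46 total.

46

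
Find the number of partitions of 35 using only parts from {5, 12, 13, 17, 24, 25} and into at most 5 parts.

The partitions of 35 that satisfy the conditions:
5 + 5 + 25
5 + 13 + 17
5 + 5 + 12 + 13

3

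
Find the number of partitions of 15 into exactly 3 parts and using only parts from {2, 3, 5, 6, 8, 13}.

They are:
2, 5, 8
3, 6, 6
5, 5, 5
That's 3 in total.

3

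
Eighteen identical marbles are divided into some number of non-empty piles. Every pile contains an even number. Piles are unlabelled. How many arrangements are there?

A partial list (first 12 by largest part):
18
16 + 2
14 + 4
14 + 2 + 2
12 + 6
12 + 4 + 2
12 + 2 + 2 + 2
10 + 8
10 + 6 + 2
10 + 4 + 4
10 + 4 + 2 + 2
10 + 2 + 2 + 2 + 2
…and 18 more, for 30 total.

30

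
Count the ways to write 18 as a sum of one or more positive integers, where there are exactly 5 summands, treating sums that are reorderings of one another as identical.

There are too many to list fully; the first 12 (by largest part) are:
1,1,1,1,14
1,1,1,2,13
1,1,1,3,12
1,1,2,2,12
1,1,1,4,11
1,1,2,3,11
1,2,2,2,11
1,1,1,5,10
1,1,2,4,10
1,1,3,3,10
1,2,2,3,10
2,2,2,2,10
…and 45 more, for 57 total.

57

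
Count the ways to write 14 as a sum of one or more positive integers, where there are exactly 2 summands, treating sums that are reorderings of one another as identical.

7

They are:
13+1
12+2
11+3
10+4
9+5
8+6
7+7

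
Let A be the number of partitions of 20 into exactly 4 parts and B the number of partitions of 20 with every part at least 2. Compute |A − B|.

73

Partitions of 20 into exactly 4 parts: 64.
Partitions of 20 with every part at least 2: 137.
|64 − 137| = 73.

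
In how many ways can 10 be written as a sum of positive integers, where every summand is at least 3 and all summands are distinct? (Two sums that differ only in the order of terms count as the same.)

3

The partitions of 10 that satisfy the conditions:
10
7,3
6,4
Counting gives 3.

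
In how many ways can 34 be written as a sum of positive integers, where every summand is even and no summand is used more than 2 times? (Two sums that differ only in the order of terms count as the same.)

108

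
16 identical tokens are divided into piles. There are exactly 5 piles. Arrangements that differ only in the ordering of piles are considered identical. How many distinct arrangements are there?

A partial list (first 12 by largest part):
12+1+1+1+1
11+2+1+1+1
10+3+1+1+1
10+2+2+1+1
9+4+1+1+1
9+3+2+1+1
9+2+2+2+1
8+5+1+1+1
8+4+2+1+1
8+3+3+1+1
8+3+2+2+1
8+2+2+2+2
…and 25 more, for 37 total.

37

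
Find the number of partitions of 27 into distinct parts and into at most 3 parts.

There are too many to list fully; the first 12 (by largest part) are:
27
26+1
25+2
24+3
24+2+1
23+4
23+3+1
22+5
22+4+1
22+3+2
21+6
21+5+1
…and 50 more, for 62 total.

62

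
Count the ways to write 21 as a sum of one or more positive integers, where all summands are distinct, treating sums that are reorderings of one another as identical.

Counting exhaustively, 76 partitions satisfy the conditions.

76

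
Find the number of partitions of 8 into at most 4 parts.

Listing the qualifying partitions of 8:
8
7,1
6,2
6,1,1
5,3
5,2,1
5,1,1,1
4,4
4,3,1
4,2,2
4,2,1,1
3,3,2
3,3,1,1
3,2,2,1
2,2,2,2

15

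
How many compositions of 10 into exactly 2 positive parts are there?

9

By stars and bars with positive parts, the count is C(9,1) = 9.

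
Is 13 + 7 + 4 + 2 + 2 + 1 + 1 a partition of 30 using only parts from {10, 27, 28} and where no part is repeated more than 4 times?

The parts sum to 30, and the condition 'each summand belongs to {10, 27, 28}' is violated.

No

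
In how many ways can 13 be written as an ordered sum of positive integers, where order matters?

4096

The number of compositions of n is 2^(n−1); here 2^12 = 4096.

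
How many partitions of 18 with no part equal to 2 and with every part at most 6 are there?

A partial list (first 12 by largest part):
6+6+6
1+5+6+6
1+1+4+6+6
3+3+6+6
1+1+1+3+6+6
1+1+1+1+1+1+6+6
1+1+5+5+6
3+4+5+6
1+1+1+4+5+6
1+3+3+5+6
1+1+1+1+3+5+6
1+1+1+1+1+1+1+5+6
…and 51 more, for 63 total.

63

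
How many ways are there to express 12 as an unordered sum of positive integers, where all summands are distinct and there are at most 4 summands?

15

Enumerating:
12
11, 1
10, 2
9, 3
9, 2, 1
8, 4
8, 3, 1
7, 5
7, 4, 1
7, 3, 2
6, 5, 1
6, 4, 2
6, 3, 2, 1
5, 4, 3
5, 4, 2, 1
That's 15 in total.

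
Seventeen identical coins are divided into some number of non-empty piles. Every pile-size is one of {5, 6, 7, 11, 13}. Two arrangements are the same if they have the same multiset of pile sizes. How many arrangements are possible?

3

The partitions of 17 that satisfy the conditions:
6+11
5+5+7
5+6+6
That's 3 in total.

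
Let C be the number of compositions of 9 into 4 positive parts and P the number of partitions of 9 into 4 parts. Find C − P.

Ordered (compositions into 4 parts): C(8,3) = 56.
Partitions of 9 into exactly 4 parts: 6.
Difference: 56 − 6 = 50.

50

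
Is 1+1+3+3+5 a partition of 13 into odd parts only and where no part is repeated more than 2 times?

The parts sum to 13, and the condition 'every summand is odd' holds; the condition 'no summand is used more than 2 times' holds.

Yes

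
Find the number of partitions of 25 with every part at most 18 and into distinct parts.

There are 128 such partitions.

128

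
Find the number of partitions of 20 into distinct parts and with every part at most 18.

62

A partial list (first 12 by largest part):
18,2
17,3
17,2,1
16,4
16,3,1
15,5
15,4,1
15,3,2
14,6
14,5,1
14,4,2
14,3,2,1
…and 50 more, for 62 total.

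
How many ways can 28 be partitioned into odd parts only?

222

Enumerating by decreasing first part gives 222 partitions in all.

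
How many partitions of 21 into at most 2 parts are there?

Listing the qualifying partitions of 21:
21
20 + 1
19 + 2
18 + 3
17 + 4
16 + 5
15 + 6
14 + 7
13 + 8
12 + 9
11 + 10

11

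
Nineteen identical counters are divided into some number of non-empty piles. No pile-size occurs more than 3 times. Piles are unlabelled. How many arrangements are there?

258

Counting exhaustively, 258 partitions satisfy the conditions.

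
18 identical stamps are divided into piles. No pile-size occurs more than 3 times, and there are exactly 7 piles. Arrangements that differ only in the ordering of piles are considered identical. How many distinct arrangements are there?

22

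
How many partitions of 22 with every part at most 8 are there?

There are 638 such partitions.

638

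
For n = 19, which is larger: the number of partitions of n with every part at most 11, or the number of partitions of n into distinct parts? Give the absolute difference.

391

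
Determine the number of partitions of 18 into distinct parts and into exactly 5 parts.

3

Enumerating:
8, 4, 3, 2, 1
7, 5, 3, 2, 1
6, 5, 4, 2, 1
That's 3 in total.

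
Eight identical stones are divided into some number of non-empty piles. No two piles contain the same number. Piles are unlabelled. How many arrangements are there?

6

The partitions of 8 that satisfy the conditions:
8
7, 1
6, 2
5, 3
5, 2, 1
4, 3, 1
That's 6 in total.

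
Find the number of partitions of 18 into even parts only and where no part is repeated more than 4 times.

25

They are:
18
16 + 2
14 + 4
14 + 2 + 2
12 + 6
12 + 4 + 2
12 + 2 + 2 + 2
10 + 8
10 + 6 + 2
10 + 4 + 4
10 + 4 + 2 + 2
10 + 2 + 2 + 2 + 2
8 + 8 + 2
8 + 6 + 4
8 + 6 + 2 + 2
8 + 4 + 4 + 2
8 + 4 + 2 + 2 + 2
6 + 6 + 6
6 + 6 + 4 + 2
6 + 6 + 2 + 2 + 2
6 + 4 + 4 + 4
6 + 4 + 4 + 2 + 2
6 + 4 + 2 + 2 + 2 + 2
4 + 4 + 4 + 4 + 2
4 + 4 + 4 + 2 + 2 + 2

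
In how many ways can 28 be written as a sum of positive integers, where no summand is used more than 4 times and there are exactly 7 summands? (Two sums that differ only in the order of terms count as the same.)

Direct enumeration gives 405 partitions.

405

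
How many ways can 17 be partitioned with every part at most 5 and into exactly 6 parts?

16

They are:
1+1+1+4+5+5
1+1+2+3+5+5
1+2+2+2+5+5
1+1+2+4+4+5
1+1+3+3+4+5
1+2+2+3+4+5
2+2+2+2+4+5
1+2+3+3+3+5
2+2+2+3+3+5
1+1+3+4+4+4
1+2+2+4+4+4
1+2+3+3+4+4
2+2+2+3+4+4
1+3+3+3+3+4
2+2+3+3+3+4
2+3+3+3+3+3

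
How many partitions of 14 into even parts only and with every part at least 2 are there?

15

Listing the qualifying partitions of 14:
14
2,12
4,10
2,2,10
6,8
2,4,8
2,2,2,8
2,6,6
4,4,6
2,2,4,6
2,2,2,2,6
2,4,4,4
2,2,2,4,4
2,2,2,2,2,4
2,2,2,2,2,2,2
That's 15 in total.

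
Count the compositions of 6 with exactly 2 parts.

5

Equivalently, choose which 1 of the 5 gaps become plus signs: C(5,1) = 5.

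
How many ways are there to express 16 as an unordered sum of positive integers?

231

Systematic enumeration (by largest part, then next-largest, …) yields 231.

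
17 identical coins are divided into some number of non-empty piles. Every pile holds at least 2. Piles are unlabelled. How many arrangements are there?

A partial list (first 12 by largest part):
17
15, 2
14, 3
13, 4
13, 2, 2
12, 5
12, 3, 2
11, 6
11, 4, 2
11, 3, 3
11, 2, 2, 2
10, 7
…and 54 more, for 66 total.

66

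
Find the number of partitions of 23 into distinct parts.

There are 104 such partitions.

104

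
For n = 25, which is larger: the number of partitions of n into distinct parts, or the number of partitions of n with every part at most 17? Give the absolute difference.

Partitions of 25 into distinct parts: 142.
Partitions of 25 with every part at most 17: 1913.
|142 − 1913| = 1771.

1771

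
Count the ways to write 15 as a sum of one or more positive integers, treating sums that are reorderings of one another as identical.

Counting exhaustively, 176 partitions satisfy the conditions.

176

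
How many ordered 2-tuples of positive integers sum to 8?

7

By stars and bars with positive parts, the count is C(7,1) = 7.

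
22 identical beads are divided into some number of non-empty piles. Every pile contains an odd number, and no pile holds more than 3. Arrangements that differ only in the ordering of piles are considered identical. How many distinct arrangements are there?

The partitions of 22 that satisfy the conditions:
1+3+3+3+3+3+3+3
1+1+1+1+3+3+3+3+3+3
1+1+1+1+1+1+1+3+3+3+3+3
1+1+1+1+1+1+1+1+1+1+3+3+3+3
1+1+1+1+1+1+1+1+1+1+1+1+1+3+3+3
1+1+1+1+1+1+1+1+1+1+1+1+1+1+1+1+3+3
1+1+1+1+1+1+1+1+1+1+1+1+1+1+1+1+1+1+1+3
1+1+1+1+1+1+1+1+1+1+1+1+1+1+1+1+1+1+1+1+1+1
Counting gives 8.

8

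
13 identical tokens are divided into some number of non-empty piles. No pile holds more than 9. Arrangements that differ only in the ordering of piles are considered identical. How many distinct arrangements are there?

Counting exhaustively, 94 partitions satisfy the conditions.

94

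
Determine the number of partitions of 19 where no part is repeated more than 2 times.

Enumerating by decreasing first part gives 163 partitions in all.

163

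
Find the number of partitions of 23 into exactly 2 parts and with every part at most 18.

Enumerating:
18+5
17+6
16+7
15+8
14+9
13+10
12+11

7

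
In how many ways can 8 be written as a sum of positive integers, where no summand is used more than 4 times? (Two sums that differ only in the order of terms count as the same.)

The partitions of 8 that satisfy the conditions:
8
7 + 1
6 + 2
6 + 1 + 1
5 + 3
5 + 2 + 1
5 + 1 + 1 + 1
4 + 4
4 + 3 + 1
4 + 2 + 2
4 + 2 + 1 + 1
4 + 1 + 1 + 1 + 1
3 + 3 + 2
3 + 3 + 1 + 1
3 + 2 + 2 + 1
3 + 2 + 1 + 1 + 1
2 + 2 + 2 + 2
2 + 2 + 2 + 1 + 1
2 + 2 + 1 + 1 + 1 + 1
Counting gives 19.

19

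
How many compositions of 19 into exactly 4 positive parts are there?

Equivalently, choose which 3 of the 18 gaps become plus signs: C(18,3) = 816.

816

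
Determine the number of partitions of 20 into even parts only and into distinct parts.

Listing the qualifying partitions of 20:
20
18 + 2
16 + 4
14 + 6
14 + 4 + 2
12 + 8
12 + 6 + 2
10 + 8 + 2
10 + 6 + 4
8 + 6 + 4 + 2

10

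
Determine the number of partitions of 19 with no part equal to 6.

389

Direct enumeration gives 389 partitions.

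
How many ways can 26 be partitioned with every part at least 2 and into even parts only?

There are 101 such partitions.

101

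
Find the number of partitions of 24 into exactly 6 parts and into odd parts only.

A partial list (first 12 by largest part):
1 + 1 + 1 + 1 + 1 + 19
1 + 1 + 1 + 1 + 3 + 17
1 + 1 + 1 + 1 + 5 + 15
1 + 1 + 1 + 3 + 3 + 15
1 + 1 + 1 + 1 + 7 + 13
1 + 1 + 1 + 3 + 5 + 13
1 + 1 + 3 + 3 + 3 + 13
1 + 1 + 1 + 1 + 9 + 11
1 + 1 + 1 + 3 + 7 + 11
1 + 1 + 1 + 5 + 5 + 11
1 + 1 + 3 + 3 + 5 + 11
1 + 3 + 3 + 3 + 3 + 11
…and 14 more, for 26 total.

26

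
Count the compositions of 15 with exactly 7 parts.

By stars and bars with positive parts, the count is C(14,6) = 3003.

3003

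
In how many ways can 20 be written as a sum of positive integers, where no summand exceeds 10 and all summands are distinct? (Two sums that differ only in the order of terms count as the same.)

A partial list (first 12 by largest part):
10+9+1
10+8+2
10+7+3
10+7+2+1
10+6+4
10+6+3+1
10+5+4+1
10+5+3+2
10+4+3+2+1
9+8+3
9+8+2+1
9+7+4
…and 19 more, for 31 total.

31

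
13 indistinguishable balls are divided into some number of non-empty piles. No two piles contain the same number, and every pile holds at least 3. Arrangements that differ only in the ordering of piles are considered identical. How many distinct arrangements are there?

6

They are:
13
10, 3
9, 4
8, 5
7, 6
6, 4, 3
Counting gives 6.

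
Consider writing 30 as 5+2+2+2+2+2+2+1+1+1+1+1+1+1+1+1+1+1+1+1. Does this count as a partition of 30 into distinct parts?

The parts sum to 30, and the condition 'all summands are distinct' is violated.

No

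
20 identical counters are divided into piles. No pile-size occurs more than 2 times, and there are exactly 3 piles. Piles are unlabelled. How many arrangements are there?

33

A partial list (first 12 by largest part):
18, 1, 1
17, 2, 1
16, 3, 1
16, 2, 2
15, 4, 1
15, 3, 2
14, 5, 1
14, 4, 2
14, 3, 3
13, 6, 1
13, 5, 2
13, 4, 3
…and 21 more, for 33 total.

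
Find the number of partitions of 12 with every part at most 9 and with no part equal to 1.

19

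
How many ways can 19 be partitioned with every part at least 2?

A full systematic count gives 105.

105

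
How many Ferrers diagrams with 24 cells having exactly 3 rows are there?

There are too many to list fully; the first 12 (by largest part) are:
22, 1, 1
21, 2, 1
20, 3, 1
20, 2, 2
19, 4, 1
19, 3, 2
18, 5, 1
18, 4, 2
18, 3, 3
17, 6, 1
17, 5, 2
17, 4, 3
…and 36 more, for 48 total.

48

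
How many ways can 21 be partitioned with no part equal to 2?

Direct enumeration gives 302 partitions.

302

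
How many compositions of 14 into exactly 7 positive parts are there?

A composition of 14 into 7 positive parts is chosen by placing 6 dividers among the 13 gaps between 14 units: C(13,6) = 1716.

1716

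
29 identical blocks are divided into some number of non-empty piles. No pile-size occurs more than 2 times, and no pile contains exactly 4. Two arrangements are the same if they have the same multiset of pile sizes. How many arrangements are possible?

586

Counting exhaustively, 586 partitions satisfy the conditions.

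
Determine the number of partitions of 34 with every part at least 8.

27

There are too many to list fully; the first 12 (by largest part) are:
34
8+26
9+25
10+24
11+23
12+22
13+21
14+20
15+19
16+18
8+8+18
17+17
…and 15 more, for 27 total.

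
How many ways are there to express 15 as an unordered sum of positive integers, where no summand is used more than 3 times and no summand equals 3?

A partial list (first 12 by largest part):
15
1+14
2+13
1+1+13
1+2+12
1+1+1+12
4+11
2+2+11
1+1+2+11
5+10
1+4+10
1+2+2+10
…and 45 more, for 57 total.

57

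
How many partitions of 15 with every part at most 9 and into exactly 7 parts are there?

Listing the qualifying partitions of 15:
9, 1, 1, 1, 1, 1, 1
8, 2, 1, 1, 1, 1, 1
7, 3, 1, 1, 1, 1, 1
7, 2, 2, 1, 1, 1, 1
6, 4, 1, 1, 1, 1, 1
6, 3, 2, 1, 1, 1, 1
6, 2, 2, 2, 1, 1, 1
5, 5, 1, 1, 1, 1, 1
5, 4, 2, 1, 1, 1, 1
5, 3, 3, 1, 1, 1, 1
5, 3, 2, 2, 1, 1, 1
5, 2, 2, 2, 2, 1, 1
4, 4, 3, 1, 1, 1, 1
4, 4, 2, 2, 1, 1, 1
4, 3, 3, 2, 1, 1, 1
4, 3, 2, 2, 2, 1, 1
4, 2, 2, 2, 2, 2, 1
3, 3, 3, 3, 1, 1, 1
3, 3, 3, 2, 2, 1, 1
3, 3, 2, 2, 2, 2, 1
3, 2, 2, 2, 2, 2, 2
Counting gives 21.

21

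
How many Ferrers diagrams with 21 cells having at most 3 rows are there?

There are too many to list fully; the first 12 (by largest part) are:
21
1+20
2+19
1+1+19
3+18
1+2+18
4+17
1+3+17
2+2+17
5+16
1+4+16
2+3+16
…and 36 more, for 48 total.

48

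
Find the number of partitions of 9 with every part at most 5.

23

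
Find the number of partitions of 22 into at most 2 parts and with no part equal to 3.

The partitions of 22 that satisfy the conditions:
22
21 + 1
20 + 2
18 + 4
17 + 5
16 + 6
15 + 7
14 + 8
13 + 9
12 + 10
11 + 11

11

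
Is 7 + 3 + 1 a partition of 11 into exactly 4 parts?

No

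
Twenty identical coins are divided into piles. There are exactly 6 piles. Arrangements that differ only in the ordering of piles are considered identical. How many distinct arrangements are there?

90

Direct enumeration gives 90 partitions.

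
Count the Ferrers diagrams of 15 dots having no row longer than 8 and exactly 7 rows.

20

They are:
8+2+1+1+1+1+1
7+3+1+1+1+1+1
7+2+2+1+1+1+1
6+4+1+1+1+1+1
6+3+2+1+1+1+1
6+2+2+2+1+1+1
5+5+1+1+1+1+1
5+4+2+1+1+1+1
5+3+3+1+1+1+1
5+3+2+2+1+1+1
5+2+2+2+2+1+1
4+4+3+1+1+1+1
4+4+2+2+1+1+1
4+3+3+2+1+1+1
4+3+2+2+2+1+1
4+2+2+2+2+2+1
3+3+3+3+1+1+1
3+3+3+2+2+1+1
3+3+2+2+2+2+1
3+2+2+2+2+2+2
Counting gives 20.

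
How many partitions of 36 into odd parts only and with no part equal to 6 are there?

There are 668 such partitions.

668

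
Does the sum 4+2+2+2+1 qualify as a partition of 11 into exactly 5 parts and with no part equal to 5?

The parts sum to 11, and the condition 'there are exactly 5 summands' holds; the condition 'no summand equals 5' holds.

Yes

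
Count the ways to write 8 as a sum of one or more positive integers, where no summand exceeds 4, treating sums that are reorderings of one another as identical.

The partitions of 8 that satisfy the conditions:
4, 4
4, 3, 1
4, 2, 2
4, 2, 1, 1
4, 1, 1, 1, 1
3, 3, 2
3, 3, 1, 1
3, 2, 2, 1
3, 2, 1, 1, 1
3, 1, 1, 1, 1, 1
2, 2, 2, 2
2, 2, 2, 1, 1
2, 2, 1, 1, 1, 1
2, 1, 1, 1, 1, 1, 1
1, 1, 1, 1, 1, 1, 1, 1
That's 15 in total.

15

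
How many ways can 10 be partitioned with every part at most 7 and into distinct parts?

Enumerating:
7 + 3
7 + 2 + 1
6 + 4
6 + 3 + 1
5 + 4 + 1
5 + 3 + 2
4 + 3 + 2 + 1

7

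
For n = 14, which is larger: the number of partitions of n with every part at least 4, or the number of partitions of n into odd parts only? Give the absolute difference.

Partitions of 14 with every part at least 4: 7.
Partitions of 14 into odd parts only: 22.
|7 − 22| = 15.

15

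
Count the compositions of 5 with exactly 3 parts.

6

Place 2 bars in the 4 internal gaps of a row of 5 dots: C(4,2) = 6.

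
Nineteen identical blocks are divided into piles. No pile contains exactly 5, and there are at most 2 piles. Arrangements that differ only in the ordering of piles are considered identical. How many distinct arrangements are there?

Listing the qualifying partitions of 19:
19
18+1
17+2
16+3
15+4
13+6
12+7
11+8
10+9
Counting gives 9.

9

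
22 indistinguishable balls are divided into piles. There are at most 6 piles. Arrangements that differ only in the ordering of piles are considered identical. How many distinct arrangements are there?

391

A full systematic count gives 391.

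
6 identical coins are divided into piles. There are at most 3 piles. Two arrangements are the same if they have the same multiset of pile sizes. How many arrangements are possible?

Listing the qualifying partitions of 6:
6
1+5
2+4
1+1+4
3+3
1+2+3
2+2+2

7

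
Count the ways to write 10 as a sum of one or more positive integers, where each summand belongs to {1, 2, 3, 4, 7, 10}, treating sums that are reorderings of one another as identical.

27

A partial list (first 12 by largest part):
10
7,3
7,2,1
7,1,1,1
4,4,2
4,4,1,1
4,3,3
4,3,2,1
4,3,1,1,1
4,2,2,2
4,2,2,1,1
4,2,1,1,1,1
…and 15 more, for 27 total.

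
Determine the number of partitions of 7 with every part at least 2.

4

Enumerating:
7
5 + 2
4 + 3
3 + 2 + 2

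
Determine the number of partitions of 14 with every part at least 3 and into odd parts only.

4

Enumerating:
11+3
9+5
7+7
5+3+3+3
That's 4 in total.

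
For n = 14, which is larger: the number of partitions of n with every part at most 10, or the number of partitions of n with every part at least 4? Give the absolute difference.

Partitions of 14 with every part at most 10: 128.
Partitions of 14 with every part at least 4: 7.
|128 − 7| = 121.

121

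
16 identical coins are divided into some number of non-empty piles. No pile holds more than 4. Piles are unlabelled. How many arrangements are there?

A partial list (first 12 by largest part):
4 + 4 + 4 + 4
4 + 4 + 4 + 3 + 1
4 + 4 + 4 + 2 + 2
4 + 4 + 4 + 2 + 1 + 1
4 + 4 + 4 + 1 + 1 + 1 + 1
4 + 4 + 3 + 3 + 2
4 + 4 + 3 + 3 + 1 + 1
4 + 4 + 3 + 2 + 2 + 1
4 + 4 + 3 + 2 + 1 + 1 + 1
4 + 4 + 3 + 1 + 1 + 1 + 1 + 1
4 + 4 + 2 + 2 + 2 + 2
4 + 4 + 2 + 2 + 2 + 1 + 1
…and 52 more, for 64 total.

64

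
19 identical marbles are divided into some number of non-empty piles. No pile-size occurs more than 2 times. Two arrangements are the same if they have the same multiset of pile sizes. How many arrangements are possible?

Direct enumeration gives 163 partitions.

163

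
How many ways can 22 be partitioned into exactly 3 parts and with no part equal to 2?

A partial list (first 12 by largest part):
20,1,1
18,3,1
17,4,1
16,5,1
16,3,3
15,6,1
15,4,3
14,7,1
14,5,3
14,4,4
13,8,1
13,6,3
…and 18 more, for 30 total.

30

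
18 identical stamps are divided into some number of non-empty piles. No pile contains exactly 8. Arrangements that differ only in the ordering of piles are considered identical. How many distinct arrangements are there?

343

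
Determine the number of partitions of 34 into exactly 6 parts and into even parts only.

There are too many to list fully; the first 12 (by largest part) are:
24,2,2,2,2,2
22,4,2,2,2,2
20,6,2,2,2,2
20,4,4,2,2,2
18,8,2,2,2,2
18,6,4,2,2,2
18,4,4,4,2,2
16,10,2,2,2,2
16,8,4,2,2,2
16,6,6,2,2,2
16,6,4,4,2,2
16,4,4,4,4,2
…and 32 more, for 44 total.

44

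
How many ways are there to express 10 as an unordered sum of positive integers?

42

There are too many to list fully; the first 12 (by largest part) are:
10
9, 1
8, 2
8, 1, 1
7, 3
7, 2, 1
7, 1, 1, 1
6, 4
6, 3, 1
6, 2, 2
6, 2, 1, 1
6, 1, 1, 1, 1
…and 30 more, for 42 total.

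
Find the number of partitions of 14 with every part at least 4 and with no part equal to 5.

5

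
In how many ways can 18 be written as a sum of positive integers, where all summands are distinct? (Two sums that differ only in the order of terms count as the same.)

There are too many to list fully; the first 12 (by largest part) are:
18
17, 1
16, 2
15, 3
15, 2, 1
14, 4
14, 3, 1
13, 5
13, 4, 1
13, 3, 2
12, 6
12, 5, 1
…and 34 more, for 46 total.

46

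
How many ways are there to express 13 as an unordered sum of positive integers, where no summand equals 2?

45

A partial list (first 12 by largest part):
13
1,12
1,1,11
3,10
1,1,1,10
4,9
1,3,9
1,1,1,1,9
5,8
1,4,8
1,1,3,8
1,1,1,1,1,8
…and 33 more, for 45 total.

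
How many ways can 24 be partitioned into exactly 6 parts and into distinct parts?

3

The partitions of 24 that satisfy the conditions:
1, 2, 3, 4, 5, 9
1, 2, 3, 4, 6, 8
1, 2, 3, 5, 6, 7
Counting gives 3.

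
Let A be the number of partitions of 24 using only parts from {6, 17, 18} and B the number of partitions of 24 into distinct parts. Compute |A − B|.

Partitions of 24 using only parts from {6, 17, 18}: 2.
Partitions of 24 into distinct parts: 122.
|2 − 122| = 120.

120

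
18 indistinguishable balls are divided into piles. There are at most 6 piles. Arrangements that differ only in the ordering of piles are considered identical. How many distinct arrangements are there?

Counting exhaustively, 199 partitions satisfy the conditions.

199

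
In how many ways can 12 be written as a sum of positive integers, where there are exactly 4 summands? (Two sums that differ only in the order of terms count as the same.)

15

Listing the qualifying partitions of 12:
1+1+1+9
1+1+2+8
1+1+3+7
1+2+2+7
1+1+4+6
1+2+3+6
2+2+2+6
1+1+5+5
1+2+4+5
1+3+3+5
2+2+3+5
1+3+4+4
2+2+4+4
2+3+3+4
3+3+3+3
That's 15 in total.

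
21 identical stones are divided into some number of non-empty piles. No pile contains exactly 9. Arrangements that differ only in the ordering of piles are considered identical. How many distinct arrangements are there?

715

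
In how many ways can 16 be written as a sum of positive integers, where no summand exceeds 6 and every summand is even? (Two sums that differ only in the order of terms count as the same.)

10

The partitions of 16 that satisfy the conditions:
6+6+4
6+6+2+2
6+4+4+2
6+4+2+2+2
6+2+2+2+2+2
4+4+4+4
4+4+4+2+2
4+4+2+2+2+2
4+2+2+2+2+2+2
2+2+2+2+2+2+2+2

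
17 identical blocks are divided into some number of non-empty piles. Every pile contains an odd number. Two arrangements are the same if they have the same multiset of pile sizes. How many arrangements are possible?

38

There are too many to list fully; the first 12 (by largest part) are:
17
15, 1, 1
13, 3, 1
13, 1, 1, 1, 1
11, 5, 1
11, 3, 3
11, 3, 1, 1, 1
11, 1, 1, 1, 1, 1, 1
9, 7, 1
9, 5, 3
9, 5, 1, 1, 1
9, 3, 3, 1, 1
…and 26 more, for 38 total.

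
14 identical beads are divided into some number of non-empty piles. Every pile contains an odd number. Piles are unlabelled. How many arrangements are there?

22

The partitions of 14 that satisfy the conditions:
13,1
11,3
11,1,1,1
9,5
9,3,1,1
9,1,1,1,1,1
7,7
7,5,1,1
7,3,3,1
7,3,1,1,1,1
7,1,1,1,1,1,1,1
5,5,3,1
5,5,1,1,1,1
5,3,3,3
5,3,3,1,1,1
5,3,1,1,1,1,1,1
5,1,1,1,1,1,1,1,1,1
3,3,3,3,1,1
3,3,3,1,1,1,1,1
3,3,1,1,1,1,1,1,1,1
3,1,1,1,1,1,1,1,1,1,1,1
1,1,1,1,1,1,1,1,1,1,1,1,1,1
That's 22 in total.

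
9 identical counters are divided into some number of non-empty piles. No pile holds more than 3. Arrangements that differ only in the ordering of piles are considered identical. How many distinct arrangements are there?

The partitions of 9 that satisfy the conditions:
3 + 3 + 3
3 + 3 + 2 + 1
3 + 3 + 1 + 1 + 1
3 + 2 + 2 + 2
3 + 2 + 2 + 1 + 1
3 + 2 + 1 + 1 + 1 + 1
3 + 1 + 1 + 1 + 1 + 1 + 1
2 + 2 + 2 + 2 + 1
2 + 2 + 2 + 1 + 1 + 1
2 + 2 + 1 + 1 + 1 + 1 + 1
2 + 1 + 1 + 1 + 1 + 1 + 1 + 1
1 + 1 + 1 + 1 + 1 + 1 + 1 + 1 + 1

12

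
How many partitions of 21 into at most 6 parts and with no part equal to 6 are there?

Counting exhaustively, 247 partitions satisfy the conditions.

247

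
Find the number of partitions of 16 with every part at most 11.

Systematic enumeration (by largest part, then next-largest, …) yields 219.

219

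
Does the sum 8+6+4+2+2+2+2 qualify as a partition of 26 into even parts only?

Yes

The parts sum to 26, and the condition 'every summand is even' holds.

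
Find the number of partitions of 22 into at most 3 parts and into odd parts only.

6

The partitions of 22 that satisfy the conditions:
21, 1
19, 3
17, 5
15, 7
13, 9
11, 11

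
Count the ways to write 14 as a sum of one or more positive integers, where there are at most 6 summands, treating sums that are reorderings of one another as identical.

90

There are 90 such partitions.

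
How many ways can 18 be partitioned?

There are 385 such partitions.

385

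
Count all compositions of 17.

There are 16 gaps and each independently is a cut or not, giving 2^16 = 65536.

65536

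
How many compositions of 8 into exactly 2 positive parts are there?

7

By stars and bars with positive parts, the count is C(7,1) = 7.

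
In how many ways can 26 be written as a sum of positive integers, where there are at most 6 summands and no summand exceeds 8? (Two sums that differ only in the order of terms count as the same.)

Direct enumeration gives 146 partitions.

146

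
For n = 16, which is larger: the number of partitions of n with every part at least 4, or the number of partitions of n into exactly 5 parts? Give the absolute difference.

Partitions of 16 with every part at least 4: 11.
Partitions of 16 into exactly 5 parts: 37.
|11 − 37| = 26.

26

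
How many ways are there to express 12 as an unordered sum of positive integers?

77

Counting exhaustively, 77 partitions satisfy the conditions.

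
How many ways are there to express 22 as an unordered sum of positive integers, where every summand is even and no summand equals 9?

56

A partial list (first 12 by largest part):
22
20, 2
18, 4
18, 2, 2
16, 6
16, 4, 2
16, 2, 2, 2
14, 8
14, 6, 2
14, 4, 4
14, 4, 2, 2
14, 2, 2, 2, 2
…and 44 more, for 56 total.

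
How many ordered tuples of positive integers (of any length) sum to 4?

Each of the 3 gaps between 4 units is either a break or not: 2^3 = 8.

8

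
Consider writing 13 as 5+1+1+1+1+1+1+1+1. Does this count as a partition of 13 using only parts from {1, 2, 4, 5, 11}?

Yes

The parts sum to 13, and the condition 'each summand belongs to {1, 2, 4, 5, 11}' holds.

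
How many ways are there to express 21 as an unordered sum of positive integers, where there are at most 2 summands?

11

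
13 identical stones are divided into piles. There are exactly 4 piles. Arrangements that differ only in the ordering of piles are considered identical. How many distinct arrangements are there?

18

Listing the qualifying partitions of 13:
10+1+1+1
9+2+1+1
8+3+1+1
8+2+2+1
7+4+1+1
7+3+2+1
7+2+2+2
6+5+1+1
6+4+2+1
6+3+3+1
6+3+2+2
5+5+2+1
5+4+3+1
5+4+2+2
5+3+3+2
4+4+4+1
4+4+3+2
4+3+3+3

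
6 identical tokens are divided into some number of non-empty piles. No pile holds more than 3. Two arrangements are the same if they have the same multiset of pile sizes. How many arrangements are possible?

Enumerating:
3+3
1+2+3
1+1+1+3
2+2+2
1+1+2+2
1+1+1+1+2
1+1+1+1+1+1
Counting gives 7.

7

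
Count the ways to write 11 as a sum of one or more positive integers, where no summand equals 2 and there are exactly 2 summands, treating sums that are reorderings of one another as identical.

4

They are:
10+1
8+3
7+4
6+5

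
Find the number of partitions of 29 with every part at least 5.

58

There are too many to list fully; the first 12 (by largest part) are:
29
24, 5
23, 6
22, 7
21, 8
20, 9
19, 10
19, 5, 5
18, 11
18, 6, 5
17, 12
17, 7, 5
…and 46 more, for 58 total.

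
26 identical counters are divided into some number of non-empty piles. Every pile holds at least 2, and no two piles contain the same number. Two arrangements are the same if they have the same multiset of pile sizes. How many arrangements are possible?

A full systematic count gives 89.

89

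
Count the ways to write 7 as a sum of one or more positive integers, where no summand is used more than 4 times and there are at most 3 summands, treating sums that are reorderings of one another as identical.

8

They are:
7
6 + 1
5 + 2
5 + 1 + 1
4 + 3
4 + 2 + 1
3 + 3 + 1
3 + 2 + 2
That's 8 in total.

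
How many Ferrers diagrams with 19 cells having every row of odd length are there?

A partial list (first 12 by largest part):
19
17 + 1 + 1
15 + 3 + 1
15 + 1 + 1 + 1 + 1
13 + 5 + 1
13 + 3 + 3
13 + 3 + 1 + 1 + 1
13 + 1 + 1 + 1 + 1 + 1 + 1
11 + 7 + 1
11 + 5 + 3
11 + 5 + 1 + 1 + 1
11 + 3 + 3 + 1 + 1
…and 42 more, for 54 total.

54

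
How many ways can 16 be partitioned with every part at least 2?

A partial list (first 12 by largest part):
16
14+2
13+3
12+4
12+2+2
11+5
11+3+2
10+6
10+4+2
10+3+3
10+2+2+2
9+7
…and 43 more, for 55 total.

55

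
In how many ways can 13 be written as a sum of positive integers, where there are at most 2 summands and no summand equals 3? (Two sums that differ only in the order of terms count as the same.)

6

Listing the qualifying partitions of 13:
13
12 + 1
11 + 2
9 + 4
8 + 5
7 + 6
Counting gives 6.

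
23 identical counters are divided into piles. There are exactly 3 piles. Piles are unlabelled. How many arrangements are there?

There are too many to list fully; the first 12 (by largest part) are:
21 + 1 + 1
20 + 2 + 1
19 + 3 + 1
19 + 2 + 2
18 + 4 + 1
18 + 3 + 2
17 + 5 + 1
17 + 4 + 2
17 + 3 + 3
16 + 6 + 1
16 + 5 + 2
16 + 4 + 3
…and 32 more, for 44 total.

44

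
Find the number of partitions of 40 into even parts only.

627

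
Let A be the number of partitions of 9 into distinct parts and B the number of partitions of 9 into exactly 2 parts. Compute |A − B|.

4

Partitions of 9 into distinct parts: 8.
Partitions of 9 into exactly 2 parts: 4.
|8 − 4| = 4.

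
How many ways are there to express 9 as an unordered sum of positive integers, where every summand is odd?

8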